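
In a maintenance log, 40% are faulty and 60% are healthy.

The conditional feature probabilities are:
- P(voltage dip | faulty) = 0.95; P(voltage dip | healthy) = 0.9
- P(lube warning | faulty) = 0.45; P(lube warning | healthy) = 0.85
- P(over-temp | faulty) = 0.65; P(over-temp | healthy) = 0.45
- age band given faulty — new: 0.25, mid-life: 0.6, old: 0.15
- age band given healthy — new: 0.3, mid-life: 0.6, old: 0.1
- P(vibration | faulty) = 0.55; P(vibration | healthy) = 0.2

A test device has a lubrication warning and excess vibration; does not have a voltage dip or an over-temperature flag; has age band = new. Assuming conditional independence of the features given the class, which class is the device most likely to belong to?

faulty: 0.4 × (1−0.95) × 0.45 × (1−0.65) × 0.25 × 0.55 = 0.000433125
healthy: 0.6 × (1−0.9) × 0.85 × (1−0.45) × 0.3 × 0.2 = 0.001683
Highest score → healthy.

healthy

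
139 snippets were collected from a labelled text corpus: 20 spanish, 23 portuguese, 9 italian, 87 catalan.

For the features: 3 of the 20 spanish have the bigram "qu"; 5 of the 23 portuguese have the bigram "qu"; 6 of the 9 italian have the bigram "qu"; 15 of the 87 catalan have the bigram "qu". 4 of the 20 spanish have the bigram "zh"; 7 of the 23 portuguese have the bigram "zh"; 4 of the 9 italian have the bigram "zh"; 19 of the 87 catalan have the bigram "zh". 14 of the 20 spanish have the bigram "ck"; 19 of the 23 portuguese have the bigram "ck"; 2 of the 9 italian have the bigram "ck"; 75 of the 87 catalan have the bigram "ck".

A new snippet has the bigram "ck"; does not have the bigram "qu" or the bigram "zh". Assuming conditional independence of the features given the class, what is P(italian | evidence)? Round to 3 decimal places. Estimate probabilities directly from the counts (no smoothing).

0.005

spanish: (20/139) × (17/20) × (16/20) × (14/20) ≈ 0.0684892
portuguese: (23/139) × (18/23) × (16/23) × (19/23) ≈ 0.0744176
italian: (9/139) × (3/9) × (5/9) × (2/9) ≈ 0.00266454
catalan: (87/139) × (72/87) × (68/87) × (75/87) ≈ 0.349019
P(italian | x) = 0.00266454 / 0.49459034 ≈ 0.005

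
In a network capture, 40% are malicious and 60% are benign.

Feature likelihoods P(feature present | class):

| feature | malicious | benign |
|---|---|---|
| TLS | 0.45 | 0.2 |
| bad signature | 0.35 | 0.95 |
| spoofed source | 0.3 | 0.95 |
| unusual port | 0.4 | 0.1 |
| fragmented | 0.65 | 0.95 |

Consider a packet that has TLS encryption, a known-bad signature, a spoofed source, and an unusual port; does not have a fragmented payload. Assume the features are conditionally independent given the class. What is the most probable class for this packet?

malicious

malicious: 0.4 × 0.45 × 0.35 × 0.3 × 0.4 × (1−0.65) = 0.002646
benign: 0.6 × 0.2 × 0.95 × 0.95 × 0.1 × (1−0.95) = 0.0005415
Highest score → malicious.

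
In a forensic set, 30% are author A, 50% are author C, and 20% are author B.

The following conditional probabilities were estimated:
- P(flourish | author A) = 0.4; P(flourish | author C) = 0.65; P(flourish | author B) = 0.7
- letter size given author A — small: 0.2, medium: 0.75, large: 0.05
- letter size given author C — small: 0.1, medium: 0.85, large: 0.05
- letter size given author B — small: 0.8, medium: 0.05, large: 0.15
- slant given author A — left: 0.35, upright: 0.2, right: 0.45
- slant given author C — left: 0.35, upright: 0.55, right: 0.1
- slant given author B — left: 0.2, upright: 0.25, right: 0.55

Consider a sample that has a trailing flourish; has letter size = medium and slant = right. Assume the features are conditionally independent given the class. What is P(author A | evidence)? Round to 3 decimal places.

0.563

author A: 0.3 × 0.4 × 0.75 × 0.45 = 0.0405
author C: 0.5 × 0.65 × 0.85 × 0.1 = 0.027625
author B: 0.2 × 0.7 × 0.05 × 0.55 = 0.00385
P(author A | x) = 0.0405 / 0.071975 ≈ 0.563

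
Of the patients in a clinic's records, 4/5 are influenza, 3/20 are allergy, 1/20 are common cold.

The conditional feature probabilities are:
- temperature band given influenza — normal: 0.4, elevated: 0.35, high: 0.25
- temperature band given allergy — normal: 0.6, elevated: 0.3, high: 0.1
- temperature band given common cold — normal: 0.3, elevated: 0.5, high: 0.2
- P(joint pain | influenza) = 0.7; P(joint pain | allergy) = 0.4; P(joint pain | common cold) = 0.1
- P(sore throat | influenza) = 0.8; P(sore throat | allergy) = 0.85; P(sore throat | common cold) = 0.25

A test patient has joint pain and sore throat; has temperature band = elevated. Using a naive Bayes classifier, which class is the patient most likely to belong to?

influenza: 0.8 × 0.35 × 0.7 × 0.8 = 0.1568
allergy: 0.15 × 0.3 × 0.4 × 0.85 = 0.0153
common cold: 0.05 × 0.5 × 0.1 × 0.25 = 0.000625
Highest score → influenza.

influenza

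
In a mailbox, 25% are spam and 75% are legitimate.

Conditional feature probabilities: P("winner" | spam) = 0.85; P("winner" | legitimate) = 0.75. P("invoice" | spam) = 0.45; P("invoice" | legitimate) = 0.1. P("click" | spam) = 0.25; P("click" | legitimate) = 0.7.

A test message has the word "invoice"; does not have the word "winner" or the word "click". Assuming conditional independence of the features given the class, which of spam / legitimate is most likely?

spam

spam: 0.25 × (1−0.85) × 0.45 × (1−0.25) = 0.01265625
legitimate: 0.75 × (1−0.75) × 0.1 × (1−0.7) = 0.005625
Highest score → spam.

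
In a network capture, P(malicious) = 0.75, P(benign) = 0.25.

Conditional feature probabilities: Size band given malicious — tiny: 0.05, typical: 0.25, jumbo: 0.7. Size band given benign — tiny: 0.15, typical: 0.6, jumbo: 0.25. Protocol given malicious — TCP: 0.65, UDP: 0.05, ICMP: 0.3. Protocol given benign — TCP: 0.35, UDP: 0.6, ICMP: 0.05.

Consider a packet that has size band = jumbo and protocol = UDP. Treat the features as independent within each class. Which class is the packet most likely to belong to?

benign

malicious: 0.75 × 0.7 × 0.05 = 0.02625
benign: 0.25 × 0.25 × 0.6 = 0.0375
Highest score → benign.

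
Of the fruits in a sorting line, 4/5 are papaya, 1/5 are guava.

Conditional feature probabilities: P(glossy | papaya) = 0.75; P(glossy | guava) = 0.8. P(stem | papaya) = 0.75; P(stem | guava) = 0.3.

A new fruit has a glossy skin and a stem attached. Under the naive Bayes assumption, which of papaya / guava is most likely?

papaya

papaya: 0.8 × 0.75 × 0.75 = 0.45
guava: 0.2 × 0.8 × 0.3 = 0.048
Highest score → papaya.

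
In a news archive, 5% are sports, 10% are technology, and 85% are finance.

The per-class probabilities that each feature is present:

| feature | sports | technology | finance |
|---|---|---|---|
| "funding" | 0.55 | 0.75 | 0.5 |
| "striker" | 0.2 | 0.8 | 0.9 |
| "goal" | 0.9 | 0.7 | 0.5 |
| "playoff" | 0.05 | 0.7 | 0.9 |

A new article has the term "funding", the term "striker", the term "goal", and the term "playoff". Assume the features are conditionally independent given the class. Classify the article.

finance

sports: 0.05 × 0.55 × 0.2 × 0.9 × 0.05 = 0.0002475
technology: 0.1 × 0.75 × 0.8 × 0.7 × 0.7 = 0.0294
finance: 0.85 × 0.5 × 0.9 × 0.5 × 0.9 = 0.172125
Highest score → finance.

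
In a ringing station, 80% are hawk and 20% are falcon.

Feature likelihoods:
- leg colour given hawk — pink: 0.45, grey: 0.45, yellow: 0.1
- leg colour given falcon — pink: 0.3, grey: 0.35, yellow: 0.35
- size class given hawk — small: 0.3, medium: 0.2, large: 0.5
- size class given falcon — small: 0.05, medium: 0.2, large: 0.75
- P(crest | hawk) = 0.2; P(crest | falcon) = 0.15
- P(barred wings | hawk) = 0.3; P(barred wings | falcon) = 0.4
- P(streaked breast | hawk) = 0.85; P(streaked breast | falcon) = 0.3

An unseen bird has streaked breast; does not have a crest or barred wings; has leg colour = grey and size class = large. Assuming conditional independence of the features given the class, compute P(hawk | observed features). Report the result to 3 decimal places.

hawk: 0.8 × 0.45 × 0.5 × (1−0.2) × (1−0.3) × 0.85 = 0.08568
falcon: 0.2 × 0.35 × 0.75 × (1−0.15) × (1−0.4) × 0.3 = 0.0080325
P(hawk | x) = 0.08568 / 0.0937125 ≈ 0.914

0.914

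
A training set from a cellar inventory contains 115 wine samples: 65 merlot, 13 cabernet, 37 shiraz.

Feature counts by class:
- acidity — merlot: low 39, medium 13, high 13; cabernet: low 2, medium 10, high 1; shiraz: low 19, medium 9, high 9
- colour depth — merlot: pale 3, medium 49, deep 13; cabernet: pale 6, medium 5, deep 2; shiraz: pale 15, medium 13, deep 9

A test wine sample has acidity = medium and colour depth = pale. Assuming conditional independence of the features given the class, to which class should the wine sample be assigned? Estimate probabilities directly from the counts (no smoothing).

merlot: (65/115) × (13/65) × (3/65) ≈ 0.00521739
cabernet: (13/115) × (10/13) × (6/13) ≈ 0.0401338
shiraz: (37/115) × (9/37) × (15/37) ≈ 0.0317274
Highest score → cabernet.

cabernet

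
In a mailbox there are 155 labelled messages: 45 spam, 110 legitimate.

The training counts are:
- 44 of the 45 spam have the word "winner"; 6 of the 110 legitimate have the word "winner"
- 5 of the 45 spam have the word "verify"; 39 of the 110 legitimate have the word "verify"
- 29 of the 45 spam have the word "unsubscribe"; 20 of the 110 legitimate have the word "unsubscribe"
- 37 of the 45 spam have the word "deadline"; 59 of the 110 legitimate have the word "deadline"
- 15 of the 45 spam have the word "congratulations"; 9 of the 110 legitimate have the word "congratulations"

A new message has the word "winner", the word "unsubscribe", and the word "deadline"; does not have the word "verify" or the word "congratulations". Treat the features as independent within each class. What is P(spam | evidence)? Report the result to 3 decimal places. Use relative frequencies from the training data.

spam: (45/155) × (44/45) × (40/45) × (29/45) × (37/45) × (30/45) ≈ 0.0891357
legitimate: (110/155) × (6/110) × (71/110) × (20/110) × (59/110) × (101/110) ≈ 0.00223723
P(spam | x) = 0.0891357 / 0.09137293 ≈ 0.976

0.976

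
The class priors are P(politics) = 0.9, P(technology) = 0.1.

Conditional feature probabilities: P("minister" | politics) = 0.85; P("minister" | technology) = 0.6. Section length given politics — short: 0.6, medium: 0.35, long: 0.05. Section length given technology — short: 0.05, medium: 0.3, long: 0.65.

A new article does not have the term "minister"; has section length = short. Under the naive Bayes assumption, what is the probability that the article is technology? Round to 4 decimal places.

0.0241

politics: 0.9 × (1−0.85) × 0.6 = 0.081
technology: 0.1 × (1−0.6) × 0.05 = 0.002
P(technology | x) = 0.002 / 0.083 ≈ 0.0241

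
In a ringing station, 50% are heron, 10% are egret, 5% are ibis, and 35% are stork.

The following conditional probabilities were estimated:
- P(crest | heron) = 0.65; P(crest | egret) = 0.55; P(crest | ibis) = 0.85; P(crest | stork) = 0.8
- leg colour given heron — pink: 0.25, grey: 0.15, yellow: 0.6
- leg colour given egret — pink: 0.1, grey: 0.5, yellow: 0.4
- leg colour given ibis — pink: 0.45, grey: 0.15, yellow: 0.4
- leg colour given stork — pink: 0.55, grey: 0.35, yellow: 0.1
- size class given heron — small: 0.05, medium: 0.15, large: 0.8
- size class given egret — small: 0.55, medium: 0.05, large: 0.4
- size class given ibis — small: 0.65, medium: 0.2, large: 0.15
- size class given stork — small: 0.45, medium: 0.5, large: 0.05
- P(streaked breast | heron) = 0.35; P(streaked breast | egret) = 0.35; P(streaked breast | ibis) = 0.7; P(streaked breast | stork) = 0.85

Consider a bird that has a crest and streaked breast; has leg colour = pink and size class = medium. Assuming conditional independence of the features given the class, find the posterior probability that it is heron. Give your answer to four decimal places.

heron: 0.5 × 0.65 × 0.25 × 0.15 × 0.35 = 0.004265625
egret: 0.1 × 0.55 × 0.1 × 0.05 × 0.35 = 0.00009625
ibis: 0.05 × 0.85 × 0.45 × 0.2 × 0.7 = 0.0026775
stork: 0.35 × 0.8 × 0.55 × 0.5 × 0.85 = 0.06545
P(heron | x) = 0.004265625 / 0.072489375 ≈ 0.0588

0.0588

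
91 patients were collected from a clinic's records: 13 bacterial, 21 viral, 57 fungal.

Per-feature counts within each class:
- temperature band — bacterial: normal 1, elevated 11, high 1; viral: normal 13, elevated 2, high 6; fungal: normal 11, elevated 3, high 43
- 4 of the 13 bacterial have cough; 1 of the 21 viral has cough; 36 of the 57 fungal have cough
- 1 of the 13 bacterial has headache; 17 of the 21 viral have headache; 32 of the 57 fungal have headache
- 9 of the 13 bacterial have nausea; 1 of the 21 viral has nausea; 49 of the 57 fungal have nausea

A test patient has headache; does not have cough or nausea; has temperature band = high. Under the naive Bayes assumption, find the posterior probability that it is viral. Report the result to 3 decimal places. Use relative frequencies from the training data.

bacterial: (13/91) × (1/13) × (9/13) × (1/13) × (4/13) ≈ 0.000180066
viral: (21/91) × (6/21) × (20/21) × (17/21) × (20/21) ≈ 0.0484129
fungal: (57/91) × (43/57) × (21/57) × (32/57) × (8/57) ≈ 0.0137171
P(viral | x) = 0.0484129 / 0.062310066 ≈ 0.777

0.777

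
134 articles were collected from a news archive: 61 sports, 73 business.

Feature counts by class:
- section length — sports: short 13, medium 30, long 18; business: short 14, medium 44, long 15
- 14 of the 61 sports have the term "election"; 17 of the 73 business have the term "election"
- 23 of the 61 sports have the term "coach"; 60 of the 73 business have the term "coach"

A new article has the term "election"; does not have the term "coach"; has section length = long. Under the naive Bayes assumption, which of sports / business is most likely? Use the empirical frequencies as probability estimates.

sports

sports: (61/134) × (18/61) × (14/61) × (38/61) ≈ 0.0192052
business: (73/134) × (15/73) × (17/73) × (13/73) ≈ 0.0046423
Highest score → sports.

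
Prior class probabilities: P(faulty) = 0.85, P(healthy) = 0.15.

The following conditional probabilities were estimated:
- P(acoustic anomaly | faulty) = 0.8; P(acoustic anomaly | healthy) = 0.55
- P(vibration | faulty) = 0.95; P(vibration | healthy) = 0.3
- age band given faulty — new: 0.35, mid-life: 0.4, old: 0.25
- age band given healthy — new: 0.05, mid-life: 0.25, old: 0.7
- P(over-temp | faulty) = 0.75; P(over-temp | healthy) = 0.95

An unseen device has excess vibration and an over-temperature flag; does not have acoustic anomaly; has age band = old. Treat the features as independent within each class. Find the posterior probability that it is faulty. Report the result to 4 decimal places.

faulty: 0.85 × (1−0.8) × 0.95 × 0.25 × 0.75 = 0.03028125
healthy: 0.15 × (1−0.55) × 0.3 × 0.7 × 0.95 = 0.01346625
P(faulty | x) = 0.03028125 / 0.0437475 ≈ 0.6922

0.6922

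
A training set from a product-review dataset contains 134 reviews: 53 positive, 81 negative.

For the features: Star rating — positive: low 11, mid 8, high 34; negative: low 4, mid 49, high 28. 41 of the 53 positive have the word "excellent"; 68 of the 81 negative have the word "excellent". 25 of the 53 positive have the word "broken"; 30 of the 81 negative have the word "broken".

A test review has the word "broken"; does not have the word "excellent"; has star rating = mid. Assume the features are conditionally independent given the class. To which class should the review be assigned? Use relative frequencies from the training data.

negative

positive: (53/134) × (8/53) × (12/53) × (25/53) ≈ 0.00637609
negative: (81/134) × (49/81) × (13/81) × (30/81) ≈ 0.0217363
Highest score → negative.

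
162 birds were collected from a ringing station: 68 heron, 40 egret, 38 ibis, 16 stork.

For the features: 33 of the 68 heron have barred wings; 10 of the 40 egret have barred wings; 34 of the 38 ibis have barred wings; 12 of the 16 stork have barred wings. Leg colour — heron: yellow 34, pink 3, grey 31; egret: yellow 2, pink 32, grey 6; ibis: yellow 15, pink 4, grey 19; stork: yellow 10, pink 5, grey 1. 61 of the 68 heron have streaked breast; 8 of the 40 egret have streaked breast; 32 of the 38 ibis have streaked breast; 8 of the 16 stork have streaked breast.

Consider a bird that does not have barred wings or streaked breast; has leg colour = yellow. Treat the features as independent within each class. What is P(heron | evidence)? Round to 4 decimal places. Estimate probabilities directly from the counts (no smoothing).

0.4003

heron: (68/162) × (35/68) × (34/68) × (7/68) ≈ 0.0111202
egret: (40/162) × (30/40) × (2/40) × (32/40) ≈ 0.00740741
ibis: (38/162) × (4/38) × (15/38) × (6/38) ≈ 0.00153894
stork: (16/162) × (4/16) × (10/16) × (8/16) ≈ 0.00771605
P(heron | x) = 0.0111202 / 0.0277826 ≈ 0.4003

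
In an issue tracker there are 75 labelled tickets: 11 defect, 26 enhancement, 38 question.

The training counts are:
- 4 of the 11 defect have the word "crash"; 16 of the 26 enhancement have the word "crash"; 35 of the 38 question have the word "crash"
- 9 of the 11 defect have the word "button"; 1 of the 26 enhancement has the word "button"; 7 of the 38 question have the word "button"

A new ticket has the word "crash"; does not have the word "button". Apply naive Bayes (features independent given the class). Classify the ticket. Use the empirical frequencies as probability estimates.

question

defect: (11/75) × (4/11) × (2/11) ≈ 0.00969697
enhancement: (26/75) × (16/26) × (25/26) ≈ 0.205128
question: (38/75) × (35/38) × (31/38) ≈ 0.380702
Highest score → question.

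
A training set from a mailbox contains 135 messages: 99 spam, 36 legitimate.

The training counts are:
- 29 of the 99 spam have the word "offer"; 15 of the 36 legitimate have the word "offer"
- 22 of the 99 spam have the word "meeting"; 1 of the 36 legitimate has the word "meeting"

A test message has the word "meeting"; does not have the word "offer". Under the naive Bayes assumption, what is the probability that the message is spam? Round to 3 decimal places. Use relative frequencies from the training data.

spam: (99/135) × (70/99) × (22/99) ≈ 0.115226
legitimate: (36/135) × (21/36) × (1/36) ≈ 0.00432099
P(spam | x) = 0.115226 / 0.11954699 ≈ 0.964

0.964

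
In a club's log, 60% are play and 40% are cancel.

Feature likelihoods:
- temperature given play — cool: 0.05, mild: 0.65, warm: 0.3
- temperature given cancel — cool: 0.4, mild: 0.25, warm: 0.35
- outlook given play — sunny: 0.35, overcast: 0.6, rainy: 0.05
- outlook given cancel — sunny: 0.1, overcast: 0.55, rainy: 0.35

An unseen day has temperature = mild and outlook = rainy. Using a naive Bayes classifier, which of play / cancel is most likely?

cancel

play: 0.6 × 0.65 × 0.05 = 0.0195
cancel: 0.4 × 0.25 × 0.35 = 0.035
Highest score → cancel.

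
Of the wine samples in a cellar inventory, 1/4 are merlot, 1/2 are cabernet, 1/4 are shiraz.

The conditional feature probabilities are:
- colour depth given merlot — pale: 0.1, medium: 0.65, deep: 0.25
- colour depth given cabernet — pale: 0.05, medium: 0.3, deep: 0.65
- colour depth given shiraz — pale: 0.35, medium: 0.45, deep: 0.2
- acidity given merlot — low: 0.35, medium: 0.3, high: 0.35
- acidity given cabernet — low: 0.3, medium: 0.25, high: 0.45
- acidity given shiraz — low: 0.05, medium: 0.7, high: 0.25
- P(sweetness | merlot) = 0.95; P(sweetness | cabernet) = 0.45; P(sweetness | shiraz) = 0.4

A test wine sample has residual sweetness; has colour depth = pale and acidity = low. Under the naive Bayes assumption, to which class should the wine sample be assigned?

merlot

merlot: 0.25 × 0.1 × 0.35 × 0.95 = 0.0083125
cabernet: 0.5 × 0.05 × 0.3 × 0.45 = 0.003375
shiraz: 0.25 × 0.35 × 0.05 × 0.4 = 0.00175
Highest score → merlot.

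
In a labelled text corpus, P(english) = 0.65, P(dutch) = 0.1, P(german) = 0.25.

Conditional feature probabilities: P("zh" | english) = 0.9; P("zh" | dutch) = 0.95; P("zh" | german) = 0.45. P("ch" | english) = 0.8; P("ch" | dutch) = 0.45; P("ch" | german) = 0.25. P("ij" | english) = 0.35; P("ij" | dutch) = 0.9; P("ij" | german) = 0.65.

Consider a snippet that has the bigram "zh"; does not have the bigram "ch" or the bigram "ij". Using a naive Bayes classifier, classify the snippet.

english: 0.65 × 0.9 × (1−0.8) × (1−0.35) = 0.07605
dutch: 0.1 × 0.95 × (1−0.45) × (1−0.9) = 0.005225
german: 0.25 × 0.45 × (1−0.25) × (1−0.65) = 0.02953125
Highest score → english.

english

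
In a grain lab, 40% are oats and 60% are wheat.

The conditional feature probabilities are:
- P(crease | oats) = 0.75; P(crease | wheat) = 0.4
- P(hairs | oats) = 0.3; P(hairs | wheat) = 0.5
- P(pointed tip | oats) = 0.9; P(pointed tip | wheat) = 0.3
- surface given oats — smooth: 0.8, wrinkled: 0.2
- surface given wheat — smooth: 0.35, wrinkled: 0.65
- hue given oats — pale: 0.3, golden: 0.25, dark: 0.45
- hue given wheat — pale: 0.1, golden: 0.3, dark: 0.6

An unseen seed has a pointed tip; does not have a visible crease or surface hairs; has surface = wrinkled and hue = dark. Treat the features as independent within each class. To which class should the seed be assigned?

wheat

oats: 0.4 × (1−0.75) × (1−0.3) × 0.9 × 0.2 × 0.45 = 0.00567
wheat: 0.6 × (1−0.4) × (1−0.5) × 0.3 × 0.65 × 0.6 = 0.02106
Highest score → wheat.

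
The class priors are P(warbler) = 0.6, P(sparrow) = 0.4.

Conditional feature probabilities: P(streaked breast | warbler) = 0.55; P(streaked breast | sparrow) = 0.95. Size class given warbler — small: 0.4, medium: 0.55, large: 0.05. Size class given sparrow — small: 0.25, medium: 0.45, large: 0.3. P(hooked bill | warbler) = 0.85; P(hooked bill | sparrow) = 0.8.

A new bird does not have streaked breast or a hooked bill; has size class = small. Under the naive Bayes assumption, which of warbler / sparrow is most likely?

warbler: 0.6 × (1−0.55) × 0.4 × (1−0.85) = 0.0162
sparrow: 0.4 × (1−0.95) × 0.25 × (1−0.8) = 0.001
Highest score → warbler.

warbler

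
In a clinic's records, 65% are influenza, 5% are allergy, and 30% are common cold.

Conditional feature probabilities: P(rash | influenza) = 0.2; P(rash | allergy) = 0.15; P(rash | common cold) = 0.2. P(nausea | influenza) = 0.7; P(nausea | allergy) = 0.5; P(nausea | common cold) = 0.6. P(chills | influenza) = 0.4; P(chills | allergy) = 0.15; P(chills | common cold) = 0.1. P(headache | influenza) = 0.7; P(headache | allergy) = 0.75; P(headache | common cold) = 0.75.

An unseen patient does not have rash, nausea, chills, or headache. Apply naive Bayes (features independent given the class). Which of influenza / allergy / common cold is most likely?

influenza: 0.65 × (1−0.2) × (1−0.7) × (1−0.4) × (1−0.7) = 0.02808
allergy: 0.05 × (1−0.15) × (1−0.5) × (1−0.15) × (1−0.75) = 0.004515625
common cold: 0.3 × (1−0.2) × (1−0.6) × (1−0.1) × (1−0.75) = 0.0216
Highest score → influenza.

influenza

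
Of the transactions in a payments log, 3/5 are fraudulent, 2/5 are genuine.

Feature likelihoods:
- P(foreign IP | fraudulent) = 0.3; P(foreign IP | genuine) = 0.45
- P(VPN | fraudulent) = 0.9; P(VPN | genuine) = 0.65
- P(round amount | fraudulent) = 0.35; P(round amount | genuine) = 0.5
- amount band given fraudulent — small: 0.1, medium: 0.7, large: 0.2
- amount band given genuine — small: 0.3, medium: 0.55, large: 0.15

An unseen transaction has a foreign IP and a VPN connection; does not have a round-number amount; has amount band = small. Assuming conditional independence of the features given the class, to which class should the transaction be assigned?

genuine

fraudulent: 0.6 × 0.3 × 0.9 × (1−0.35) × 0.1 = 0.01053
genuine: 0.4 × 0.45 × 0.65 × (1−0.5) × 0.3 = 0.01755
Highest score → genuine.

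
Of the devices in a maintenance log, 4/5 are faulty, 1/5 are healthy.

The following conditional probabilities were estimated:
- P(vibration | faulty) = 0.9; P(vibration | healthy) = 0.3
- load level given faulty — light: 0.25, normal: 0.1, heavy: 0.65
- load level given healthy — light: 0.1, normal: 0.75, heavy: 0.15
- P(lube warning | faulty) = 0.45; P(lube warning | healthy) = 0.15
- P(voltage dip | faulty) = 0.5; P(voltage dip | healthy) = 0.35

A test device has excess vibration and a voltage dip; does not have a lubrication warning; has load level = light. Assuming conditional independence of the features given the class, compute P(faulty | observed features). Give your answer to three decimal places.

faulty: 0.8 × 0.9 × 0.25 × (1−0.45) × 0.5 = 0.0495
healthy: 0.2 × 0.3 × 0.1 × (1−0.15) × 0.35 = 0.001785
P(faulty | x) = 0.0495 / 0.051285 ≈ 0.965

0.965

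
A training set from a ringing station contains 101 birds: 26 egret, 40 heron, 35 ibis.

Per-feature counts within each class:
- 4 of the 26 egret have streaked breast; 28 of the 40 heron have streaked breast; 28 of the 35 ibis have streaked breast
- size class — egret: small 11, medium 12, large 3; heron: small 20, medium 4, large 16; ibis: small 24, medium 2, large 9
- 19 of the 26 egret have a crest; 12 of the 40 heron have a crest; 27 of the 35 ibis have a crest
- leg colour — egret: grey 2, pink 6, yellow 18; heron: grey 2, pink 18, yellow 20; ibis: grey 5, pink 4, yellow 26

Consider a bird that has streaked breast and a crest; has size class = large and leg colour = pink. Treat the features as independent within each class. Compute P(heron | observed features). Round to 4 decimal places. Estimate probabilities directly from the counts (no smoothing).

0.6797

egret: (26/101) × (4/26) × (3/26) × (19/26) × (6/26) ≈ 0.000770628
heron: (40/101) × (28/40) × (16/40) × (12/40) × (18/40) ≈ 0.0149703
ibis: (35/101) × (28/35) × (9/35) × (27/35) × (4/35) ≈ 0.00628491
P(heron | x) = 0.0149703 / 0.022025838 ≈ 0.6797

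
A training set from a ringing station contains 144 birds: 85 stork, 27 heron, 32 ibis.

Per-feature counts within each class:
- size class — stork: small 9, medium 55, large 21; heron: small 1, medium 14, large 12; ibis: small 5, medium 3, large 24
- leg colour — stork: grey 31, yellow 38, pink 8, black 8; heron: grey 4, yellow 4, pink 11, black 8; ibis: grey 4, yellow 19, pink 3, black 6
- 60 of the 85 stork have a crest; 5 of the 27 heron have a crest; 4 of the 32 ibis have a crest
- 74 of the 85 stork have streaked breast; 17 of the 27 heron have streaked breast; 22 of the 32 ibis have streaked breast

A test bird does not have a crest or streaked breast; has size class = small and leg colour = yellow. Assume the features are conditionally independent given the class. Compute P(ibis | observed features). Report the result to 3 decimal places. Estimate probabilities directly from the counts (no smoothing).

0.804

stork: (85/144) × (9/85) × (38/85) × (25/85) × (11/85) ≈ 0.0010635
heron: (27/144) × (1/27) × (4/27) × (22/27) × (10/27) ≈ 0.000310477
ibis: (32/144) × (5/32) × (19/32) × (28/32) × (10/32) ≈ 0.00563727
P(ibis | x) = 0.00563727 / 0.007011247 ≈ 0.804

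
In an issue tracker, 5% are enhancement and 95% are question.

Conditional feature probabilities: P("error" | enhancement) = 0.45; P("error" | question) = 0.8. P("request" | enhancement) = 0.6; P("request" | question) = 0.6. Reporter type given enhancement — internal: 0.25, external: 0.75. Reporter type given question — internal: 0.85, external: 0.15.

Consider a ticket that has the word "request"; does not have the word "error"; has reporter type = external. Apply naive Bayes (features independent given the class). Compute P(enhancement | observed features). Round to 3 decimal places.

enhancement: 0.05 × (1−0.45) × 0.6 × 0.75 = 0.012375
question: 0.95 × (1−0.8) × 0.6 × 0.15 = 0.0171
P(enhancement | x) = 0.012375 / 0.029475 ≈ 0.420

0.420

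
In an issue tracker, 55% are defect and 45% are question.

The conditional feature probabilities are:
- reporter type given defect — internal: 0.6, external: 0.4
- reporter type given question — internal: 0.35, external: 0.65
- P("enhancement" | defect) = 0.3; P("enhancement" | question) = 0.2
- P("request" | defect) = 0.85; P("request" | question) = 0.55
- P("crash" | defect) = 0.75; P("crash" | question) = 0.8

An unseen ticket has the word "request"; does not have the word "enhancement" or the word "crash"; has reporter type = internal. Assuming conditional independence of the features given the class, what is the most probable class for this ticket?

defect: 0.55 × 0.6 × (1−0.3) × 0.85 × (1−0.75) = 0.0490875
question: 0.45 × 0.35 × (1−0.2) × 0.55 × (1−0.8) = 0.01386
Highest score → defect.

defect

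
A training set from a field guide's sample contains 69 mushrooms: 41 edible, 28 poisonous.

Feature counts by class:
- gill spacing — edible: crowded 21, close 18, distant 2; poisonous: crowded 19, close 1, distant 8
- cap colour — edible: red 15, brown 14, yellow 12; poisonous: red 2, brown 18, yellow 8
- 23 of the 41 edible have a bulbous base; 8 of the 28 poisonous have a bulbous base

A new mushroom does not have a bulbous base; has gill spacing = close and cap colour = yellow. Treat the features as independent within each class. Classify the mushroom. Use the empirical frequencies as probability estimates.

edible: (41/69) × (18/41) × (12/41) × (18/41) ≈ 0.0335204
poisonous: (28/69) × (1/28) × (8/28) × (20/28) ≈ 0.0029577
Highest score → edible.

edible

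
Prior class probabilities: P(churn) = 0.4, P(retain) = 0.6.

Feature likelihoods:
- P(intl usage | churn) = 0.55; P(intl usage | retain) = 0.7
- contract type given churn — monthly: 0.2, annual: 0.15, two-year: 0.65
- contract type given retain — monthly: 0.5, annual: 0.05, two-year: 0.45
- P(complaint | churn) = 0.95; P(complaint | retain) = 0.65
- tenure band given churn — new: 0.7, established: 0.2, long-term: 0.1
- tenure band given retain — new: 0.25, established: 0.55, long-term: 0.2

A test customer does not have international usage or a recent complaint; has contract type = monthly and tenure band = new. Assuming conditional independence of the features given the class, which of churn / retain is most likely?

churn: 0.4 × (1−0.55) × 0.2 × (1−0.95) × 0.7 = 0.00126
retain: 0.6 × (1−0.7) × 0.5 × (1−0.65) × 0.25 = 0.007875
Highest score → retain.

retain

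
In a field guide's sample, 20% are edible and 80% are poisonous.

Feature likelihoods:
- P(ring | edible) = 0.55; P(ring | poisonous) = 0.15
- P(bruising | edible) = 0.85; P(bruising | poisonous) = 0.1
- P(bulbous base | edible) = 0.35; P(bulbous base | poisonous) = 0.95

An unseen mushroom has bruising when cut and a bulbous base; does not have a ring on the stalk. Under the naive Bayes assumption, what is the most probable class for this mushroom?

edible: 0.2 × (1−0.55) × 0.85 × 0.35 = 0.026775
poisonous: 0.8 × (1−0.15) × 0.1 × 0.95 = 0.0646
Highest score → poisonous.

poisonous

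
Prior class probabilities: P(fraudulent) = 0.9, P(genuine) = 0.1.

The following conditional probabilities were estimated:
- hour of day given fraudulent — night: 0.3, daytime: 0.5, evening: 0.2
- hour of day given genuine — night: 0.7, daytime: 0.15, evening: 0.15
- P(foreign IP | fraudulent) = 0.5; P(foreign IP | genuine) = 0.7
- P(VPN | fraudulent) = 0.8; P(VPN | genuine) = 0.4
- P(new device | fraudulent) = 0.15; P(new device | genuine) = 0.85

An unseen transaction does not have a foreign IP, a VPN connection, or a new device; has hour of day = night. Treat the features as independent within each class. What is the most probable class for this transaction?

fraudulent

fraudulent: 0.9 × 0.3 × (1−0.5) × (1−0.8) × (1−0.15) = 0.02295
genuine: 0.1 × 0.7 × (1−0.7) × (1−0.4) × (1−0.85) = 0.00189
Highest score → fraudulent.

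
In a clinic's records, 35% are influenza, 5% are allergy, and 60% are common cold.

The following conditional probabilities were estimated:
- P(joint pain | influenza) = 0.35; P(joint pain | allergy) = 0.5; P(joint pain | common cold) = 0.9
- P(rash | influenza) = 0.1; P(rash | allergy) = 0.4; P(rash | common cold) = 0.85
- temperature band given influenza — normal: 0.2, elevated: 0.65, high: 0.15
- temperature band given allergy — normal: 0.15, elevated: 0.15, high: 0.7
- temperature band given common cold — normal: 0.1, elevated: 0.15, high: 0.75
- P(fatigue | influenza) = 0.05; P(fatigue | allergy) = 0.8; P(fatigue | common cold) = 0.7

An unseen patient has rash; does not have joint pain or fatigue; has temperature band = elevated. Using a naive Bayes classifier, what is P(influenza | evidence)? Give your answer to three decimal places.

influenza: 0.35 × (1−0.35) × 0.1 × 0.65 × (1−0.05) = 0.014048125
allergy: 0.05 × (1−0.5) × 0.4 × 0.15 × (1−0.8) = 0.0003
common cold: 0.6 × (1−0.9) × 0.85 × 0.15 × (1−0.7) = 0.002295
P(influenza | x) = 0.014048125 / 0.016643125 ≈ 0.844

0.844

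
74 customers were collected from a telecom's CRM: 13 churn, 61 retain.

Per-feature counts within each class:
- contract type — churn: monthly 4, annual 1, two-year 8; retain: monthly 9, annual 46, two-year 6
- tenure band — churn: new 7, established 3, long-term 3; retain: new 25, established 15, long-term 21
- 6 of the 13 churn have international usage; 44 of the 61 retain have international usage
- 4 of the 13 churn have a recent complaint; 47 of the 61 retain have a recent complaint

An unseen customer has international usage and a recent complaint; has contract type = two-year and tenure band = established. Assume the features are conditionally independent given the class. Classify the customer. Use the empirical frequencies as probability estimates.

retain

churn: (13/74) × (8/13) × (3/13) × (6/13) × (4/13) ≈ 0.00354291
retain: (61/74) × (6/61) × (15/61) × (44/61) × (47/61) ≈ 0.0110808
Highest score → retain.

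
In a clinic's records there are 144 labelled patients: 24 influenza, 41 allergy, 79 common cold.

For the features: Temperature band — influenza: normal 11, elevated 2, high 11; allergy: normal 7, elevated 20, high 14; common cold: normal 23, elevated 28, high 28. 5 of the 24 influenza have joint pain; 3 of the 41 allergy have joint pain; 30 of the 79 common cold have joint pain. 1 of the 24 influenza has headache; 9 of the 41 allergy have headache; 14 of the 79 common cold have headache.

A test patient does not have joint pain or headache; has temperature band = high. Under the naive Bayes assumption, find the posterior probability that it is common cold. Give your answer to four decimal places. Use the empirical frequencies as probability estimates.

influenza: (24/144) × (11/24) × (19/24) × (23/24) ≈ 0.0579548
allergy: (41/144) × (14/41) × (38/41) × (32/41) ≈ 0.0703285
common cold: (79/144) × (28/79) × (49/79) × (65/79) ≈ 0.0992318
P(common cold | x) = 0.0992318 / 0.2275151 ≈ 0.4362

0.4362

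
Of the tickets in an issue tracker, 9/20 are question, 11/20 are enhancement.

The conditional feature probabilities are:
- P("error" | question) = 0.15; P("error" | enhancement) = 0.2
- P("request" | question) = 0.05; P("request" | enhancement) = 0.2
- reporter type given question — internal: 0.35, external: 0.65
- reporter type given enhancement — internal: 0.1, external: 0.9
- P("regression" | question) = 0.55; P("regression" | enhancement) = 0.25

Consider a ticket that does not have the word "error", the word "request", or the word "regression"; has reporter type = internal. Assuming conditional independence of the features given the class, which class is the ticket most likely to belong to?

question: 0.45 × (1−0.15) × (1−0.05) × 0.35 × (1−0.55) = 0.0572315625
enhancement: 0.55 × (1−0.2) × (1−0.2) × 0.1 × (1−0.25) = 0.0264
Highest score → question.

question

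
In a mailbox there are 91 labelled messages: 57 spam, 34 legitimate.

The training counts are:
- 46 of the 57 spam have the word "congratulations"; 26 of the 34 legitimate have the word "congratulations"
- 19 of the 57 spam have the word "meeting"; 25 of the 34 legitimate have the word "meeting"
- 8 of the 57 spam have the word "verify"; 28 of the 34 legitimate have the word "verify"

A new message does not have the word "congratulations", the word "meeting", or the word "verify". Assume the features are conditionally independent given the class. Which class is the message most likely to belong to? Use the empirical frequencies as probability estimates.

spam

spam: (57/91) × (11/57) × (38/57) × (49/57) ≈ 0.0692758
legitimate: (34/91) × (8/34) × (9/34) × (6/34) ≈ 0.00410662
Highest score → spam.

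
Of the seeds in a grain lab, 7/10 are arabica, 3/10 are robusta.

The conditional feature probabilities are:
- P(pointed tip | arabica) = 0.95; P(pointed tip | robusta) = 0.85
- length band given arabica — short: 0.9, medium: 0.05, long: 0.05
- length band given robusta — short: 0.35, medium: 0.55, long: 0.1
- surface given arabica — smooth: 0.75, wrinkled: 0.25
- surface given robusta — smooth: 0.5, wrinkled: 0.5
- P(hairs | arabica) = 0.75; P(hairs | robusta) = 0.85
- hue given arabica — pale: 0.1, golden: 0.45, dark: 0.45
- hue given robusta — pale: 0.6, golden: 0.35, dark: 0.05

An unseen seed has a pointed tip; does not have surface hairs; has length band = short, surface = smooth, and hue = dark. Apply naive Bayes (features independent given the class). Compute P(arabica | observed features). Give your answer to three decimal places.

arabica: 0.7 × 0.95 × 0.9 × 0.75 × (1−0.75) × 0.45 = 0.0504984375
robusta: 0.3 × 0.85 × 0.35 × 0.5 × (1−0.85) × 0.05 = 0.0003346875
P(arabica | x) = 0.0504984375 / 0.050833125 ≈ 0.993

0.993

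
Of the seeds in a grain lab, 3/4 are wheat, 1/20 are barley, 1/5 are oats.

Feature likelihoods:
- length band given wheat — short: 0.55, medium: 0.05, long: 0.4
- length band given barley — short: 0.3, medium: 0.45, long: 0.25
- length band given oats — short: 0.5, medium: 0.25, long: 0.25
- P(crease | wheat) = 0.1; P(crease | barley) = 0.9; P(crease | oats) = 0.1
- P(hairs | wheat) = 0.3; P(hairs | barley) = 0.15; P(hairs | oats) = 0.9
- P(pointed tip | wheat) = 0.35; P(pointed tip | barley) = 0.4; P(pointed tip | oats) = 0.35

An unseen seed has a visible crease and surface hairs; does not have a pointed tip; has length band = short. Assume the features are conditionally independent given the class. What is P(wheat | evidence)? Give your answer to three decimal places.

wheat: 0.75 × 0.55 × 0.1 × 0.3 × (1−0.35) = 0.00804375
barley: 0.05 × 0.3 × 0.9 × 0.15 × (1−0.4) = 0.001215
oats: 0.2 × 0.5 × 0.1 × 0.9 × (1−0.35) = 0.00585
P(wheat | x) = 0.00804375 / 0.01510875 ≈ 0.532

0.532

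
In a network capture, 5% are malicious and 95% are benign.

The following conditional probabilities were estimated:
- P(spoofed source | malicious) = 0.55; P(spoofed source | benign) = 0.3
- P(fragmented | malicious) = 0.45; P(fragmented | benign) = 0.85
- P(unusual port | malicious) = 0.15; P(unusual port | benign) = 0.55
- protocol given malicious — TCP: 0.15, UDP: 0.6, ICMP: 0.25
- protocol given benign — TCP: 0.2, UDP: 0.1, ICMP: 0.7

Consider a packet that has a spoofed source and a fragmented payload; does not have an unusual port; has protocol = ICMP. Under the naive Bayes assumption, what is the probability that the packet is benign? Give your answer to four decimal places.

0.9667

malicious: 0.05 × 0.55 × 0.45 × (1−0.15) × 0.25 = 0.0026296875
benign: 0.95 × 0.3 × 0.85 × (1−0.55) × 0.7 = 0.07630875
P(benign | x) = 0.07630875 / 0.0789384375 ≈ 0.9667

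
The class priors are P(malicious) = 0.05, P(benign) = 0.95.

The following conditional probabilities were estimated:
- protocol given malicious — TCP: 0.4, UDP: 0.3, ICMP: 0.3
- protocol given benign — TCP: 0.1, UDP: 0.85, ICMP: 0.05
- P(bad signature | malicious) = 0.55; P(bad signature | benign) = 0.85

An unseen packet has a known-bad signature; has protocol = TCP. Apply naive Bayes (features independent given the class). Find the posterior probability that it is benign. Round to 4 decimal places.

malicious: 0.05 × 0.4 × 0.55 = 0.011
benign: 0.95 × 0.1 × 0.85 = 0.08075
P(benign | x) = 0.08075 / 0.09175 ≈ 0.8801

0.8801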